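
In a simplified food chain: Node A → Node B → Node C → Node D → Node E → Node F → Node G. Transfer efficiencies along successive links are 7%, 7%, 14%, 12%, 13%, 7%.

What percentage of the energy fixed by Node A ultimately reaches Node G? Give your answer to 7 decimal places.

0.0000749%

Product of link efficiencies: 0.07 × 0.07 × 0.14 × 0.12 × 0.13 × 0.07 = 0.000000749112
As a percentage: 0.000000749112 × 100 = 0.0000749%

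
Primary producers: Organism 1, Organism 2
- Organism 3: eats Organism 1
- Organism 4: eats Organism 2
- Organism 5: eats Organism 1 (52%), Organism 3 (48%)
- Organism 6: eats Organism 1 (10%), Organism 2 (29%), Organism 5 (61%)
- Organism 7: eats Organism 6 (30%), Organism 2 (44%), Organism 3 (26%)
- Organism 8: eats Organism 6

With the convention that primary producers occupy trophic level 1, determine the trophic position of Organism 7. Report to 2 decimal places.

2.83

Organism 3: 1 + 1 = 2
Organism 4: 1 + 1 = 2
Organism 5: 1 + (0.52×1 + 0.48×2) = 2.48
Organism 6: 1 + (0.1×1 + 0.29×1 + 0.61×2.48) = 2.9028
Organism 7: 1 + (0.3×2.9028 + 0.44×1 + 0.26×2) = 2.83084
Organism 8: 1 + 2.9028 = 3.9028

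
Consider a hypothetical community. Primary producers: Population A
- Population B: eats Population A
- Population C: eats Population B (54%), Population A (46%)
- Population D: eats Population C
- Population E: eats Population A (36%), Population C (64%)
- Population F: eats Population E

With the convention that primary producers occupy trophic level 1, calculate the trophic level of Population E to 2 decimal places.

2.99

Population B: 1 + 1 = 2
Population C: 1 + (0.54×2 + 0.46×1) = 2.54
Population D: 1 + 2.54 = 3.54
Population E: 1 + (0.36×1 + 0.64×2.54) = 2.9856
Population F: 1 + 2.9856 = 3.9856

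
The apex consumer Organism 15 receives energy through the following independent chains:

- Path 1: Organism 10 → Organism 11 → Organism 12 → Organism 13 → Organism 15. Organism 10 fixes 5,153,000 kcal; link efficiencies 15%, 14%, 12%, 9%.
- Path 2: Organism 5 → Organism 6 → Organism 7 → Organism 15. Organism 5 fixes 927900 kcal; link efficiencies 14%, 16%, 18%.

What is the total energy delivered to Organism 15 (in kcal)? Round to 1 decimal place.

4910.0 kcal

Path 1: 5153000 × 0.15 × 0.14 × 0.12 × 0.09 = 1168.7004 kcal
Path 2: 927900 × 0.14 × 0.16 × 0.18 = 3741.2928 kcal
Total at Organism 15: 1168.7004 + 3741.2928 = 4909.9932 kcal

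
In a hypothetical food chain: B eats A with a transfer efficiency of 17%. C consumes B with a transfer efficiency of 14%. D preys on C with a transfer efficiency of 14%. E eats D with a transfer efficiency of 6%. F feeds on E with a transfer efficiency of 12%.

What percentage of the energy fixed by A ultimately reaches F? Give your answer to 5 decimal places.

0.00240%

Product of link efficiencies: 0.17 × 0.14 × 0.14 × 0.06 × 0.12 = 0.0000239904
As a percentage: 0.0000239904 × 100 = 0.00240%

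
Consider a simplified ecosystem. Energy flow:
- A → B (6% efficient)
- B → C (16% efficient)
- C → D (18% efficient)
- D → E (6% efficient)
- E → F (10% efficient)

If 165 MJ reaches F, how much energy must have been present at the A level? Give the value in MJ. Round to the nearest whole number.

15914352 MJ

Cumulative transfer efficiency: 0.06 × 0.16 × 0.18 × 0.06 × 0.1 = 0.000010368
A energy = 165 / 0.000010368 = 15914352 MJ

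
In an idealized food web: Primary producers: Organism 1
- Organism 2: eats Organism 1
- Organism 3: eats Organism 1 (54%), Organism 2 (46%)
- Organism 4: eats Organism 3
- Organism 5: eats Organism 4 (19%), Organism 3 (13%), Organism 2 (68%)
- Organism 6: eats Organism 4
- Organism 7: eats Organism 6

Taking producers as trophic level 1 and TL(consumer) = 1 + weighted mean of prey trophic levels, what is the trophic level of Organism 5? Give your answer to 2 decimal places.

Organism 2: 1 + 1 = 2
Organism 3: 1 + (0.54×1 + 0.46×2) = 2.46
Organism 4: 1 + 2.46 = 3.46
Organism 5: 1 + (0.19×3.46 + 0.13×2.46 + 0.68×2) = 3.3372
Organism 6: 1 + 3.46 = 4.46
Organism 7: 1 + 4.46 = 5.46

3.34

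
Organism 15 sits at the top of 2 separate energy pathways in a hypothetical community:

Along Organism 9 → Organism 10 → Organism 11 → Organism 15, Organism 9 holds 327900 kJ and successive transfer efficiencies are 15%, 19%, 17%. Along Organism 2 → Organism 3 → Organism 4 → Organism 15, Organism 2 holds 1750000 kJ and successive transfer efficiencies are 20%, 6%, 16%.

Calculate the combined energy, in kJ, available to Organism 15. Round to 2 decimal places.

Via Organism 9: 327900 × 0.15 × 0.19 × 0.17 = 1588.6755 kJ
Via Organism 2: 1750000 × 0.2 × 0.06 × 0.16 = 3360 kJ
Total at Organism 15: 1588.6755 + 3360 = 4948.6755 kJ

4948.68 kJ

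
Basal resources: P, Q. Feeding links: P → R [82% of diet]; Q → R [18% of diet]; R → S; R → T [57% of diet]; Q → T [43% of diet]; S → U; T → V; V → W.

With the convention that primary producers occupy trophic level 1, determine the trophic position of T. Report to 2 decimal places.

2.57

R: 1 + (0.82×1 + 0.18×1) = 2
S: 1 + 2 = 3
T: 1 + (0.57×2 + 0.43×1) = 2.57
U: 1 + 3 = 4
V: 1 + 2.57 = 3.57
W: 1 + 3.57 = 4.57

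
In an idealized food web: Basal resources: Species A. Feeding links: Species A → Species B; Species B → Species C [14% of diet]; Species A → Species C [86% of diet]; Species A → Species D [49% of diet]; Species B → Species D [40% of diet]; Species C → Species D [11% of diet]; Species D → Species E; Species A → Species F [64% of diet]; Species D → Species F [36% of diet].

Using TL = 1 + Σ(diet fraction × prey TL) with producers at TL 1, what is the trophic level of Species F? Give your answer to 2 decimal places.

Species B: 1 + 1 = 2
Species C: 1 + (0.14×2 + 0.86×1) = 2.14
Species D: 1 + (0.49×1 + 0.4×2 + 0.11×2.14) = 2.5254
Species E: 1 + 2.5254 = 3.5254
Species F: 1 + (0.64×1 + 0.36×2.5254) = 2.549144

2.55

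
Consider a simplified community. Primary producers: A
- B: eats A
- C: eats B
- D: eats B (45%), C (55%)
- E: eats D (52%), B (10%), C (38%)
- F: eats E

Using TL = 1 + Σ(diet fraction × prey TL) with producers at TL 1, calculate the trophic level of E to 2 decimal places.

4.19

B: 1 + 1 = 2
C: 1 + 2 = 3
D: 1 + (0.45×2 + 0.55×3) = 3.55
E: 1 + (0.52×3.55 + 0.1×2 + 0.38×3) = 4.186
F: 1 + 4.186 = 5.186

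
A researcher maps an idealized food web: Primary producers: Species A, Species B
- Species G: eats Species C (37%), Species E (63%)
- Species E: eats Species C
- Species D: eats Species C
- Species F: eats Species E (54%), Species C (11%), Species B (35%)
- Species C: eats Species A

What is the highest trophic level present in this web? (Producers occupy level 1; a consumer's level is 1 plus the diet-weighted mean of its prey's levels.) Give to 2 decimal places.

3.63

Species C: 1 + 1 = 2
Species D: 1 + 2 = 3
Species E: 1 + 2 = 3
Species F: 1 + (0.54×3 + 0.11×2 + 0.35×1) = 3.19
Species G: 1 + (0.37×2 + 0.63×3) = 3.63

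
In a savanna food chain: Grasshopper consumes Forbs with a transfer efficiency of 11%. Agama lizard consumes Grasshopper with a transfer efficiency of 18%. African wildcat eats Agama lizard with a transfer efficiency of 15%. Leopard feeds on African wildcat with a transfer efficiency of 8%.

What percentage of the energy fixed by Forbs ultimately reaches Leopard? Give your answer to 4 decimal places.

0.0238%

Product of link efficiencies: 0.11 × 0.18 × 0.15 × 0.08 = 0.0002376
As a percentage: 0.0002376 × 100 = 0.0238%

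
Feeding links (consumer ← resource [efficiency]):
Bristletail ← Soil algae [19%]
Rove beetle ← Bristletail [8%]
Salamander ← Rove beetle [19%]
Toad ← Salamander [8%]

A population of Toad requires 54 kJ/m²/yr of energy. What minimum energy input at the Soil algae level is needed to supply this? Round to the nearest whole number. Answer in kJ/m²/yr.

233726 kJ/m²/yr

Cumulative transfer efficiency: 0.19 × 0.08 × 0.19 × 0.08 = 0.00023104
Soil algae energy = 54 / 0.00023104 = 233726 kJ/m²/yr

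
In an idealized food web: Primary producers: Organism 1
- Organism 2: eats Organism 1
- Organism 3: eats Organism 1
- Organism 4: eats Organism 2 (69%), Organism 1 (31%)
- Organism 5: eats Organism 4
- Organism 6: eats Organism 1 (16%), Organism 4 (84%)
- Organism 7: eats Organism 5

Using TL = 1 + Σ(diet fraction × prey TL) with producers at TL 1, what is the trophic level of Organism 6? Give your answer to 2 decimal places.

3.42

Organism 2: 1 + 1 = 2
Organism 3: 1 + 1 = 2
Organism 4: 1 + (0.69×2 + 0.31×1) = 2.69
Organism 5: 1 + 2.69 = 3.69
Organism 6: 1 + (0.16×1 + 0.84×2.69) = 3.4196
Organism 7: 1 + 3.69 = 4.69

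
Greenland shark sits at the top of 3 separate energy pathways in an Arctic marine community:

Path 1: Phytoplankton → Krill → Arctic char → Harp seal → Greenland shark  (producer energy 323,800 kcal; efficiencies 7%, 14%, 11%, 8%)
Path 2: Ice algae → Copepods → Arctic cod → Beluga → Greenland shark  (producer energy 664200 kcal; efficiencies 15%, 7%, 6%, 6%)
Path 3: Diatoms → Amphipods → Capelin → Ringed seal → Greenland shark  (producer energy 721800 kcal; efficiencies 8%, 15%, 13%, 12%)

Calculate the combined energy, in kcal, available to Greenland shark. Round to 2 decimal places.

Path 1: 323800 × 0.07 × 0.14 × 0.11 × 0.08 = 27.924512 kcal
Path 2: 664200 × 0.15 × 0.07 × 0.06 × 0.06 = 25.10676 kcal
Path 3: 721800 × 0.08 × 0.15 × 0.13 × 0.12 = 135.12096 kcal
Total at Greenland shark: 27.924512 + 25.10676 + 135.12096 = 188.152232 kcal

188.15 kcal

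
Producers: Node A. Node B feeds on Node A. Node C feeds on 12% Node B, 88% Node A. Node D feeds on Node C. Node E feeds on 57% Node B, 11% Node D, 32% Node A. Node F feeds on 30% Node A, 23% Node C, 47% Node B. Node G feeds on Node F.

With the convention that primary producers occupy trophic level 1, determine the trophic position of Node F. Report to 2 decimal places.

2.73

Node B: 1 + 1 = 2
Node C: 1 + (0.12×2 + 0.88×1) = 2.12
Node D: 1 + 2.12 = 3.12
Node E: 1 + (0.57×2 + 0.11×3.12 + 0.32×1) = 2.8032
Node F: 1 + (0.3×1 + 0.23×2.12 + 0.47×2) = 2.7276
Node G: 1 + 2.7276 = 3.7276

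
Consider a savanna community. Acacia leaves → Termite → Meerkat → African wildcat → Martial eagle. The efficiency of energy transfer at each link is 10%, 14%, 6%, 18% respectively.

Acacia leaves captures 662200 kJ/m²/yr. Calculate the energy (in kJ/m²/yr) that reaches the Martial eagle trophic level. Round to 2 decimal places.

Termite: 662200 × 0.1 = 66220 kJ/m²/yr
Meerkat: 66220 × 0.14 = 9270.8 kJ/m²/yr
African wildcat: 9270.8 × 0.06 = 556.248 kJ/m²/yr
Martial eagle: 556.248 × 0.18 = 100.12464 kJ/m²/yr

100.12 kJ/m²/yr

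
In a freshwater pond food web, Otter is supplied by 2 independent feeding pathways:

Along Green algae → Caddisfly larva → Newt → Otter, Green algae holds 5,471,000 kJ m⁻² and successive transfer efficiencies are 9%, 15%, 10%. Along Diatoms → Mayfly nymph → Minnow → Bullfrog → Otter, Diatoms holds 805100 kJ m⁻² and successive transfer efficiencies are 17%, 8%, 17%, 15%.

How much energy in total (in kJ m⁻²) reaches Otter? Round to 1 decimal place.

7665.1 kJ m⁻²

Via Green algae: 5471000 × 0.09 × 0.15 × 0.1 = 7385.85 kJ m⁻²
Via Diatoms: 805100 × 0.17 × 0.08 × 0.17 × 0.15 = 279.20868 kJ m⁻²
Total at Otter: 7385.85 + 279.20868 = 7665.05868 kJ m⁻²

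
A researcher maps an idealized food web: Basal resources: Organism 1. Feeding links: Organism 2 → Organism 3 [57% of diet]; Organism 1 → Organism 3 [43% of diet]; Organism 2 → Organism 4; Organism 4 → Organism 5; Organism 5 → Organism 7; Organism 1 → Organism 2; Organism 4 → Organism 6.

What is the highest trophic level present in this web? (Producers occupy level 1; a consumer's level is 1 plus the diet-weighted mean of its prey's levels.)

5

Organism 2: 1 + 1 = 2
Organism 3: 1 + (0.43×1 + 0.57×2) = 2.57
Organism 4: 1 + 2 = 3
Organism 5: 1 + 3 = 4
Organism 6: 1 + 3 = 4
Organism 7: 1 + 4 = 5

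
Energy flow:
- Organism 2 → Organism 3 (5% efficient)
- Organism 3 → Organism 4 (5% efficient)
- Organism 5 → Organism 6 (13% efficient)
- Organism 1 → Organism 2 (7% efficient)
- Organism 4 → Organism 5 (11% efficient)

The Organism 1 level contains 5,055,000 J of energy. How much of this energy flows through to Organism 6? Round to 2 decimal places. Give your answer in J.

12.65 J

Organism 2: 5055000 × 0.07 = 353850 J
Organism 3: 353850 × 0.05 = 17692.5 J
Organism 4: 17692.5 × 0.05 = 884.625 J
Organism 5: 884.625 × 0.11 = 97.30875 J
Organism 6: 97.30875 × 0.13 = 12.6501375 J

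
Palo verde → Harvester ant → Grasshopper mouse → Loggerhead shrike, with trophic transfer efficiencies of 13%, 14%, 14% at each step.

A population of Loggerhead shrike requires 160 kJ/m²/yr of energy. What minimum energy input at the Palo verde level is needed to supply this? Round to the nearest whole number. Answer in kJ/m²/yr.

Cumulative transfer efficiency: 0.13 × 0.14 × 0.14 = 0.002548
Palo verde energy = 160 / 0.002548 = 62794 kJ/m²/yr

62794 kJ/m²/yr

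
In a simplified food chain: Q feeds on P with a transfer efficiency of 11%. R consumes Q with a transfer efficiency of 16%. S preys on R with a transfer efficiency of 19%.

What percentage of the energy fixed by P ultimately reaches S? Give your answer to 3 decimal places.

0.334%

Product of link efficiencies: 0.11 × 0.16 × 0.19 = 0.003344
As a percentage: 0.003344 × 100 = 0.334%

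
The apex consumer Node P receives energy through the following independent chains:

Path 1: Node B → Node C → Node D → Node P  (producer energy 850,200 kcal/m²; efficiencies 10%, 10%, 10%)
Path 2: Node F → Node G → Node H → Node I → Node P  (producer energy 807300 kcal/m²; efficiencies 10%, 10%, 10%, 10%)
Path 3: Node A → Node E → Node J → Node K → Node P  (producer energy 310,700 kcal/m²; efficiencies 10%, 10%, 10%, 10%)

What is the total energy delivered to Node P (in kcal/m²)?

Path 1: 850200 × 0.1 × 0.1 × 0.1 = 850.2 kcal/m²
Path 2: 807300 × 0.1 × 0.1 × 0.1 × 0.1 = 80.73 kcal/m²
Path 3: 310700 × 0.1 × 0.1 × 0.1 × 0.1 = 31.07 kcal/m²
Total at Node P: 850.2 + 80.73 + 31.07 = 962 kcal/m²

962 kcal/m²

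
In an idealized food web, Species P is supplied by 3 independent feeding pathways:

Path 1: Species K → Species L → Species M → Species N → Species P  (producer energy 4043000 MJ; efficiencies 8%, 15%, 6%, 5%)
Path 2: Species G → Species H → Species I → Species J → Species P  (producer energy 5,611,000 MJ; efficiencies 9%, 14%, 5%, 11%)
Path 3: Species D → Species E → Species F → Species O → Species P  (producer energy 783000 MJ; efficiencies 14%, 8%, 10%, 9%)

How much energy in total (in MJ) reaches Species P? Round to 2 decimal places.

Path 1: 4043000 × 0.08 × 0.15 × 0.06 × 0.05 = 145.548 MJ
Path 2: 5611000 × 0.09 × 0.14 × 0.05 × 0.11 = 388.8423 MJ
Path 3: 783000 × 0.14 × 0.08 × 0.1 × 0.09 = 78.9264 MJ
Total at Species P: 145.548 + 388.8423 + 78.9264 = 613.3167 MJ

613.32 MJ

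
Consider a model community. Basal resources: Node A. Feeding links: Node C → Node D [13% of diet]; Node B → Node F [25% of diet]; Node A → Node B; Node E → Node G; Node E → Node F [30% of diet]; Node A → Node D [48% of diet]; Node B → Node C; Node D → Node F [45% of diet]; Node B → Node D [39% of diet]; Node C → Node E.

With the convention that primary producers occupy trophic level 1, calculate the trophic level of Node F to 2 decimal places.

Node B: 1 + 1 = 2
Node C: 1 + 2 = 3
Node D: 1 + (0.48×1 + 0.39×2 + 0.13×3) = 2.65
Node E: 1 + 3 = 4
Node F: 1 + (0.3×4 + 0.45×2.65 + 0.25×2) = 3.8925
Node G: 1 + 4 = 5

3.89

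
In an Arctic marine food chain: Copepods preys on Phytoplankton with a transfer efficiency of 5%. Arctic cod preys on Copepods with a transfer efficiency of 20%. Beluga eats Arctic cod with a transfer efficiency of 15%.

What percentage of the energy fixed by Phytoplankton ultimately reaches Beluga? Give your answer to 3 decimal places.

Product of link efficiencies: 0.05 × 0.2 × 0.15 = 0.0015
As a percentage: 0.0015 × 100 = 0.150%

0.150%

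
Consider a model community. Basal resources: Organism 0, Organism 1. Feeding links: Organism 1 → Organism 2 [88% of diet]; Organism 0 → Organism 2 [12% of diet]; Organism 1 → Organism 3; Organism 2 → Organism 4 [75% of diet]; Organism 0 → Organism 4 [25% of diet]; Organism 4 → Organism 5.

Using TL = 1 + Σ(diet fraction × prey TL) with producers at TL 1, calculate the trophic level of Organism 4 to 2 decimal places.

2.75

Organism 2: 1 + (0.88×1 + 0.12×1) = 2
Organism 3: 1 + 1 = 2
Organism 4: 1 + (0.75×2 + 0.25×1) = 2.75
Organism 5: 1 + 2.75 = 3.75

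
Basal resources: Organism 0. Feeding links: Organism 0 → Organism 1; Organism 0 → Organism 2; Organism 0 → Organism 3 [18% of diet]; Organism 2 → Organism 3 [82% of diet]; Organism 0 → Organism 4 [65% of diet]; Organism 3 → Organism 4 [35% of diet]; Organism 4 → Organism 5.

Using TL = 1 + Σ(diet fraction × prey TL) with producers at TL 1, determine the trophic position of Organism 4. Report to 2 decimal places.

Organism 1: 1 + 1 = 2
Organism 2: 1 + 1 = 2
Organism 3: 1 + (0.18×1 + 0.82×2) = 2.82
Organism 4: 1 + (0.65×1 + 0.35×2.82) = 2.637
Organism 5: 1 + 2.637 = 3.637

2.64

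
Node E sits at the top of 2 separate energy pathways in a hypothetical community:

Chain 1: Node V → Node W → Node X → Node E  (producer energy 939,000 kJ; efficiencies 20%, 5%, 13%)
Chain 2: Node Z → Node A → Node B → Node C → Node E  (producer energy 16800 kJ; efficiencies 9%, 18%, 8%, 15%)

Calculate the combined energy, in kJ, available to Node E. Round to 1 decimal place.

1224.0 kJ

Chain 1: 939000 × 0.2 × 0.05 × 0.13 = 1220.7 kJ
Chain 2: 16800 × 0.09 × 0.18 × 0.08 × 0.15 = 3.26592 kJ
Total at Node E: 1220.7 + 3.26592 = 1223.96592 kJ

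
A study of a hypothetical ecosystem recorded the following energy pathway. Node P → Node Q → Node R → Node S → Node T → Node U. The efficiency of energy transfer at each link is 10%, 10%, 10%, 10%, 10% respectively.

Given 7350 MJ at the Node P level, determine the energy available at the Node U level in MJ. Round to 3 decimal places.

0.074 MJ

Node Q: 7350 × 0.1 = 735 MJ
Node R: 735 × 0.1 = 73.5 MJ
Node S: 73.5 × 0.1 = 7.35 MJ
Node T: 7.35 × 0.1 = 0.735 MJ
Node U: 0.735 × 0.1 = 0.0735 MJ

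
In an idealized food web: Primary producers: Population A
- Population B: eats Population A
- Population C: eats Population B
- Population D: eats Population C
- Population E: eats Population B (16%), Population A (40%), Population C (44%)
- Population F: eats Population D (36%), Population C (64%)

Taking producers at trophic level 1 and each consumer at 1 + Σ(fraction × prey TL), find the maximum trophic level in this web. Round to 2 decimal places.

Population B: 1 + 1 = 2
Population C: 1 + 2 = 3
Population D: 1 + 3 = 4
Population E: 1 + (0.16×2 + 0.4×1 + 0.44×3) = 3.04
Population F: 1 + (0.36×4 + 0.64×3) = 4.36

4.36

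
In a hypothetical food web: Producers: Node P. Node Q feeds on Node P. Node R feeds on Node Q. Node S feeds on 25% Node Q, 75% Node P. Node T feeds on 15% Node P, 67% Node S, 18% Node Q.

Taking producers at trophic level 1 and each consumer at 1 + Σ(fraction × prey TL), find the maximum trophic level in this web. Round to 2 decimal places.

3.02

Node Q: 1 + 1 = 2
Node R: 1 + 2 = 3
Node S: 1 + (0.25×2 + 0.75×1) = 2.25
Node T: 1 + (0.15×1 + 0.67×2.25 + 0.18×2) = 3.0175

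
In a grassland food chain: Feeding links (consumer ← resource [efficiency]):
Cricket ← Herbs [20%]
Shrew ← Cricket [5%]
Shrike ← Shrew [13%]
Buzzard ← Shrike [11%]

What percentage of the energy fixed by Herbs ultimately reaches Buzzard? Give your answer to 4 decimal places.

0.0143%

Product of link efficiencies: 0.2 × 0.05 × 0.13 × 0.11 = 0.000143
As a percentage: 0.000143 × 100 = 0.0143%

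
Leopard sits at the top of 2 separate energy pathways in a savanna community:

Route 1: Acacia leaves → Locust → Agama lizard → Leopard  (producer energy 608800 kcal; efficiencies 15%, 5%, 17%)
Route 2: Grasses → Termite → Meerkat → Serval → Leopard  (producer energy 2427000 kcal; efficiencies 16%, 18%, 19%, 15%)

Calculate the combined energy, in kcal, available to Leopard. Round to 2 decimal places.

2768.30 kcal

Route 1: 608800 × 0.15 × 0.05 × 0.17 = 776.22 kcal
Route 2: 2427000 × 0.16 × 0.18 × 0.19 × 0.15 = 1992.0816 kcal
Total at Leopard: 776.22 + 1992.0816 = 2768.3016 kcal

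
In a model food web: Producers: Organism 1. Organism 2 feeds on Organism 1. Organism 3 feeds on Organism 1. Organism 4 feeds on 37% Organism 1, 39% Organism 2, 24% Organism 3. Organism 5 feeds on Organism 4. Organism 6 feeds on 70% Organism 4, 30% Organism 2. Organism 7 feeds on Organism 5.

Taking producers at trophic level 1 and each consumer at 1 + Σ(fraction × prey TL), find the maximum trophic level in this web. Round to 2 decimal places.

Organism 2: 1 + 1 = 2
Organism 3: 1 + 1 = 2
Organism 4: 1 + (0.37×1 + 0.39×2 + 0.24×2) = 2.63
Organism 5: 1 + 2.63 = 3.63
Organism 6: 1 + (0.7×2.63 + 0.3×2) = 3.441
Organism 7: 1 + 3.63 = 4.63

4.63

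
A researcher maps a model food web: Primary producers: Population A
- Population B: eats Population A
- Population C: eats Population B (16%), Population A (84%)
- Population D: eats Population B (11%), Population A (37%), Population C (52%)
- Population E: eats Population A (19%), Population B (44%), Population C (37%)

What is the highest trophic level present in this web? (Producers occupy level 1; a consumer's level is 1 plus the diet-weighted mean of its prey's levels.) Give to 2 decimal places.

Population B: 1 + 1 = 2
Population C: 1 + (0.16×2 + 0.84×1) = 2.16
Population D: 1 + (0.11×2 + 0.37×1 + 0.52×2.16) = 2.7132
Population E: 1 + (0.19×1 + 0.44×2 + 0.37×2.16) = 2.8692

2.87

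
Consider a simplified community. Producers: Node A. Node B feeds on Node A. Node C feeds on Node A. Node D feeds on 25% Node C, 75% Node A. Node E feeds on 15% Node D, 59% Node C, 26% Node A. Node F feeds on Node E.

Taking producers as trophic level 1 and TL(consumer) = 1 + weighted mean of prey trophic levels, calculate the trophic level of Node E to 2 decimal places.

2.78

Node B: 1 + 1 = 2
Node C: 1 + 1 = 2
Node D: 1 + (0.25×2 + 0.75×1) = 2.25
Node E: 1 + (0.15×2.25 + 0.59×2 + 0.26×1) = 2.7775
Node F: 1 + 2.7775 = 3.7775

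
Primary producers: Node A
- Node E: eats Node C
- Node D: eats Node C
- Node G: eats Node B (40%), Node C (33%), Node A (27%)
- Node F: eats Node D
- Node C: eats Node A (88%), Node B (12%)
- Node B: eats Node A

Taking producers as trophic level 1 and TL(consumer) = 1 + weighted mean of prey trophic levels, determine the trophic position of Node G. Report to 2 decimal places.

Node B: 1 + 1 = 2
Node C: 1 + (0.88×1 + 0.12×2) = 2.12
Node D: 1 + 2.12 = 3.12
Node E: 1 + 2.12 = 3.12
Node F: 1 + 3.12 = 4.12
Node G: 1 + (0.4×2 + 0.33×2.12 + 0.27×1) = 2.7696

2.77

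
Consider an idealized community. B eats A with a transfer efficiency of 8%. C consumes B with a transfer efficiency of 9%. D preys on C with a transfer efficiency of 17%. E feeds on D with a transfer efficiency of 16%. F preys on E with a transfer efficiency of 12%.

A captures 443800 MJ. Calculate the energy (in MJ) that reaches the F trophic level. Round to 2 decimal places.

10.43 MJ

B: 443800 × 0.08 = 35504 MJ
C: 35504 × 0.09 = 3195.36 MJ
D: 3195.36 × 0.17 = 543.2112 MJ
E: 543.2112 × 0.16 = 86.913792 MJ
F: 86.913792 × 0.12 = 10.42965504 MJ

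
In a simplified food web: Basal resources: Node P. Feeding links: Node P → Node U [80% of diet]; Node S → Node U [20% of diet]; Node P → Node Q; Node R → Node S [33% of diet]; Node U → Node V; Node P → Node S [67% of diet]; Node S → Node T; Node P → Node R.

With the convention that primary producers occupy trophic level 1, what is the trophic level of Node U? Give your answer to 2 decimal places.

2.27

Node Q: 1 + 1 = 2
Node R: 1 + 1 = 2
Node S: 1 + (0.33×2 + 0.67×1) = 2.33
Node T: 1 + 2.33 = 3.33
Node U: 1 + (0.2×2.33 + 0.8×1) = 2.266
Node V: 1 + 2.266 = 3.266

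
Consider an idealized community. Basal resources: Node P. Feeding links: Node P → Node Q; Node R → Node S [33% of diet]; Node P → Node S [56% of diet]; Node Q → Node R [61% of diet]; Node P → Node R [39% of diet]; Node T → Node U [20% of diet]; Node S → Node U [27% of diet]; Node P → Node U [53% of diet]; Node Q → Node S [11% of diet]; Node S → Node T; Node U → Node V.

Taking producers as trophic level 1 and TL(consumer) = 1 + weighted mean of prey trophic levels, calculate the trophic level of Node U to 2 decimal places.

2.97

Node Q: 1 + 1 = 2
Node R: 1 + (0.39×1 + 0.61×2) = 2.61
Node S: 1 + (0.33×2.61 + 0.11×2 + 0.56×1) = 2.6413
Node T: 1 + 2.6413 = 3.6413
Node U: 1 + (0.27×2.6413 + 0.53×1 + 0.2×3.6413) = 2.971411
Node V: 1 + 2.971411 = 3.971411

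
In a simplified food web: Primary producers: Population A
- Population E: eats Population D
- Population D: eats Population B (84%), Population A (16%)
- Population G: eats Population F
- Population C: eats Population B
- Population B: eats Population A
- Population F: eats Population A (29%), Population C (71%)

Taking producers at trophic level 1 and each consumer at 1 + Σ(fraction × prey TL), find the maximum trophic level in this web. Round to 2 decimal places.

Population B: 1 + 1 = 2
Population C: 1 + 2 = 3
Population D: 1 + (0.84×2 + 0.16×1) = 2.84
Population E: 1 + 2.84 = 3.84
Population F: 1 + (0.29×1 + 0.71×3) = 3.42
Population G: 1 + 3.42 = 4.42

4.42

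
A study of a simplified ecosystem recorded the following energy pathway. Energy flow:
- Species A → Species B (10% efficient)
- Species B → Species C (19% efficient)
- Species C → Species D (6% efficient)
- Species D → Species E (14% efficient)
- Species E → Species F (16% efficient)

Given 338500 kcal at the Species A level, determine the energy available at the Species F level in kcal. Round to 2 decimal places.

8.64 kcal

Species B: 338500 × 0.1 = 33850 kcal
Species C: 33850 × 0.19 = 6431.5 kcal
Species D: 6431.5 × 0.06 = 385.89 kcal
Species E: 385.89 × 0.14 = 54.0246 kcal
Species F: 54.0246 × 0.16 = 8.643936 kcal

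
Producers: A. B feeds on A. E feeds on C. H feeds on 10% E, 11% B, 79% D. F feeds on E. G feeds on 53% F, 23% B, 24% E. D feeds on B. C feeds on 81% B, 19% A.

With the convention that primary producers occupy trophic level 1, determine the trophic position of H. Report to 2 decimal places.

B: 1 + 1 = 2
C: 1 + (0.81×2 + 0.19×1) = 2.81
D: 1 + 2 = 3
E: 1 + 2.81 = 3.81
F: 1 + 3.81 = 4.81
G: 1 + (0.53×4.81 + 0.23×2 + 0.24×3.81) = 4.9237
H: 1 + (0.1×3.81 + 0.11×2 + 0.79×3) = 3.971

3.97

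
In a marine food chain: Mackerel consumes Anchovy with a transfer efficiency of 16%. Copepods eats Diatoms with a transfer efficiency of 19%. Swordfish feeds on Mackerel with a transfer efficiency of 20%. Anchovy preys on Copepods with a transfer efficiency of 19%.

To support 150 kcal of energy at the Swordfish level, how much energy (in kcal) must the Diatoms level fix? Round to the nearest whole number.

129848 kcal

Cumulative transfer efficiency: 0.19 × 0.19 × 0.16 × 0.2 = 0.0011552
Diatoms energy = 150 / 0.0011552 = 129848 kcal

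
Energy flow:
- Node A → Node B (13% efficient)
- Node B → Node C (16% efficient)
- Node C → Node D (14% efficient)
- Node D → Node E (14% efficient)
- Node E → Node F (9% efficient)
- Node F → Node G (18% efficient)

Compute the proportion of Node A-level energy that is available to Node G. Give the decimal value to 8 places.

Product of link efficiencies: 0.13 × 0.16 × 0.14 × 0.14 × 0.09 × 0.18 = 0.000006604416

0.00000660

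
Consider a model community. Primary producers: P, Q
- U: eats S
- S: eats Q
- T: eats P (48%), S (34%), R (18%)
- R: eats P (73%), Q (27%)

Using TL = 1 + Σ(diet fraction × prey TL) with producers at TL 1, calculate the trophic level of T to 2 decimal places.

R: 1 + (0.73×1 + 0.27×1) = 2
S: 1 + 1 = 2
T: 1 + (0.48×1 + 0.34×2 + 0.18×2) = 2.52
U: 1 + 2 = 3

2.52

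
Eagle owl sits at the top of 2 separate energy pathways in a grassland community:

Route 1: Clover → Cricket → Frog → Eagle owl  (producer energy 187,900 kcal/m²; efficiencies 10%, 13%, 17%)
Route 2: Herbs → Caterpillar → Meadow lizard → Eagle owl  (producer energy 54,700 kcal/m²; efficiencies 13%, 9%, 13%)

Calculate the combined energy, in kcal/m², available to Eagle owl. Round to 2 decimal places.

Route 1: 187900 × 0.1 × 0.13 × 0.17 = 415.259 kcal/m²
Route 2: 54700 × 0.13 × 0.09 × 0.13 = 83.1987 kcal/m²
Total at Eagle owl: 415.259 + 83.1987 = 498.4577 kcal/m²

498.46 kcal/m²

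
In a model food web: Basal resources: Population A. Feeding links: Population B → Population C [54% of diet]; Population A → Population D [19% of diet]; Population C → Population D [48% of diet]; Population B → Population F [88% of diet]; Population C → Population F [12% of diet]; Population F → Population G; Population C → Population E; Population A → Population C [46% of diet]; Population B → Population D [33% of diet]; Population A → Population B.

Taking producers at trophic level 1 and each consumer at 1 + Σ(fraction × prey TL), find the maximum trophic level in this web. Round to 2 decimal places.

4.06

Population B: 1 + 1 = 2
Population C: 1 + (0.54×2 + 0.46×1) = 2.54
Population D: 1 + (0.48×2.54 + 0.19×1 + 0.33×2) = 3.0692
Population E: 1 + 2.54 = 3.54
Population F: 1 + (0.88×2 + 0.12×2.54) = 3.0648
Population G: 1 + 3.0648 = 4.0648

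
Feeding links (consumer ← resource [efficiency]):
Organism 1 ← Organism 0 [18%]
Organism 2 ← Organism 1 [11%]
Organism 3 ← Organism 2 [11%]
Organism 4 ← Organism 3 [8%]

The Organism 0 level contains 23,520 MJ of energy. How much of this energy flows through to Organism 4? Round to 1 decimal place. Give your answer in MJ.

4.1 MJ

Organism 1: 23520 × 0.18 = 4233.6 MJ
Organism 2: 4233.6 × 0.11 = 465.696 MJ
Organism 3: 465.696 × 0.11 = 51.22656 MJ
Organism 4: 51.22656 × 0.08 = 4.0981248 MJ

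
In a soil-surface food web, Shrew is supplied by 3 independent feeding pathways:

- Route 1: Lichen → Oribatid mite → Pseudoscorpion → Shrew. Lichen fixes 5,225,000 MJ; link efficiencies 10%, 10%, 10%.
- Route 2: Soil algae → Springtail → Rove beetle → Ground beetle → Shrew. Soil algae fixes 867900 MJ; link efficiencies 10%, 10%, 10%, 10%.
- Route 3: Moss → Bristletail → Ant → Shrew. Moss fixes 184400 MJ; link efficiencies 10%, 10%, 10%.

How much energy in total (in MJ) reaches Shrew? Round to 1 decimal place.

Route 1: 5225000 × 0.1 × 0.1 × 0.1 = 5225 MJ
Route 2: 867900 × 0.1 × 0.1 × 0.1 × 0.1 = 86.79 MJ
Route 3: 184400 × 0.1 × 0.1 × 0.1 = 184.4 MJ
Total at Shrew: 5225 + 86.79 + 184.4 = 5496.19 MJ

5496.2 MJ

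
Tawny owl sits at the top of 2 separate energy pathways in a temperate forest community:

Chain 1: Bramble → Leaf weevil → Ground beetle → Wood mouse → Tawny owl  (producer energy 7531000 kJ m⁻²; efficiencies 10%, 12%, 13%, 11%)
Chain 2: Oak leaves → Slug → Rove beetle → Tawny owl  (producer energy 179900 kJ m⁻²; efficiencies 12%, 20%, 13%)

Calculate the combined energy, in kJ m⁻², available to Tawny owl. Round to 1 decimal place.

1853.6 kJ m⁻²

Chain 1: 7531000 × 0.1 × 0.12 × 0.13 × 0.11 = 1292.3196 kJ m⁻²
Chain 2: 179900 × 0.12 × 0.2 × 0.13 = 561.288 kJ m⁻²
Total at Tawny owl: 1292.3196 + 561.288 = 1853.6076 kJ m⁻²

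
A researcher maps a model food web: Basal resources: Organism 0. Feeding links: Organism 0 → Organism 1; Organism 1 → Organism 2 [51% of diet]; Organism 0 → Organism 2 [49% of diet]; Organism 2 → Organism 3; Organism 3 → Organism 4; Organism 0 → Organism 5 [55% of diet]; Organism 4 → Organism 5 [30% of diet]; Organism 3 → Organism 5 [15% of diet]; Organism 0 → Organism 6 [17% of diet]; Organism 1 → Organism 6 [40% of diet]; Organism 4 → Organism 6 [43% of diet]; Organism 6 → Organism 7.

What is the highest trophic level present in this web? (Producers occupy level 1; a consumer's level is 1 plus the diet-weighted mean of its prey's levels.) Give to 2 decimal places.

Organism 1: 1 + 1 = 2
Organism 2: 1 + (0.51×2 + 0.49×1) = 2.51
Organism 3: 1 + 2.51 = 3.51
Organism 4: 1 + 3.51 = 4.51
Organism 5: 1 + (0.55×1 + 0.3×4.51 + 0.15×3.51) = 3.4295
Organism 6: 1 + (0.17×1 + 0.4×2 + 0.43×4.51) = 3.9093
Organism 7: 1 + 3.9093 = 4.9093

4.91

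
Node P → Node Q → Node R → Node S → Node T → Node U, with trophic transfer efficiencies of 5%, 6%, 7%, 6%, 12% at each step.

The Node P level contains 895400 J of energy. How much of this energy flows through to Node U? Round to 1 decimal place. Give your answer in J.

Node Q: 895400 × 0.05 = 44770 J
Node R: 44770 × 0.06 = 2686.2 J
Node S: 2686.2 × 0.07 = 188.034 J
Node T: 188.034 × 0.06 = 11.28204 J
Node U: 11.28204 × 0.12 = 1.3538448 J

1.4 J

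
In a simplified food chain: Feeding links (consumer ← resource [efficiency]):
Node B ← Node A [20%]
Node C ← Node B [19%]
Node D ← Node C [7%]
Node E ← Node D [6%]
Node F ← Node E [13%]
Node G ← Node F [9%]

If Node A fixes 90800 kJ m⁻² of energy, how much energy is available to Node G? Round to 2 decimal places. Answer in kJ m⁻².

0.17 kJ m⁻²

Node B: 90800 × 0.2 = 18160 kJ m⁻²
Node C: 18160 × 0.19 = 3450.4 kJ m⁻²
Node D: 3450.4 × 0.07 = 241.528 kJ m⁻²
Node E: 241.528 × 0.06 = 14.49168 kJ m⁻²
Node F: 14.49168 × 0.13 = 1.8839184 kJ m⁻²
Node G: 1.8839184 × 0.09 = 0.169552656 kJ m⁻²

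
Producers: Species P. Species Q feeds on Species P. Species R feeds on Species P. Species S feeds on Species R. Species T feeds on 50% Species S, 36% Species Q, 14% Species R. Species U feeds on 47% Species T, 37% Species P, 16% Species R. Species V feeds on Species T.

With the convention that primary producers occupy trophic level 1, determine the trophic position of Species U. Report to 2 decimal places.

Species Q: 1 + 1 = 2
Species R: 1 + 1 = 2
Species S: 1 + 2 = 3
Species T: 1 + (0.5×3 + 0.36×2 + 0.14×2) = 3.5
Species U: 1 + (0.47×3.5 + 0.37×1 + 0.16×2) = 3.335
Species V: 1 + 3.5 = 4.5

3.34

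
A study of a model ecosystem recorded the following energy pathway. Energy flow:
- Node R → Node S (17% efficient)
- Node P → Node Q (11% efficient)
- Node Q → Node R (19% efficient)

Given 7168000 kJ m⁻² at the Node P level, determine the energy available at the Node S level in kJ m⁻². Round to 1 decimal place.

25467.9 kJ m⁻²

Node Q: 7168000 × 0.11 = 788480 kJ m⁻²
Node R: 788480 × 0.19 = 149811.2 kJ m⁻²
Node S: 149811.2 × 0.17 = 25467.904 kJ m⁻²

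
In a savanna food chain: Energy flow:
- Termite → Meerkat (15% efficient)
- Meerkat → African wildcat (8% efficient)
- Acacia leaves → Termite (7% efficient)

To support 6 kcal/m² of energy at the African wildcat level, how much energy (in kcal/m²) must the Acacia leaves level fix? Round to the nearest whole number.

Cumulative transfer efficiency: 0.07 × 0.15 × 0.08 = 0.00084
Acacia leaves energy = 6 / 0.00084 = 7143 kcal/m²

7143 kcal/m²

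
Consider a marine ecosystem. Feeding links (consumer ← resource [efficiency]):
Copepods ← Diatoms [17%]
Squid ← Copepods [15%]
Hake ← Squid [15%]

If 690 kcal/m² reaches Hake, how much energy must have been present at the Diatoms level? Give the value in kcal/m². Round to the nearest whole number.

Cumulative transfer efficiency: 0.17 × 0.15 × 0.15 = 0.003825
Diatoms energy = 690 / 0.003825 = 180392 kcal/m²

180392 kcal/m²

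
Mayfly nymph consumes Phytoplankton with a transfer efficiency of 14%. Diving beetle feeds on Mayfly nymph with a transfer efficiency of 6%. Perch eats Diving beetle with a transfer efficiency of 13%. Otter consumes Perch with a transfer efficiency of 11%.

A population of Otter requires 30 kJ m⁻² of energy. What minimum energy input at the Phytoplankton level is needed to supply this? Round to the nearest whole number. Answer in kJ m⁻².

249750 kJ m⁻²

Cumulative transfer efficiency: 0.14 × 0.06 × 0.13 × 0.11 = 0.00012012
Phytoplankton energy = 30 / 0.00012012 = 249750 kJ m⁻²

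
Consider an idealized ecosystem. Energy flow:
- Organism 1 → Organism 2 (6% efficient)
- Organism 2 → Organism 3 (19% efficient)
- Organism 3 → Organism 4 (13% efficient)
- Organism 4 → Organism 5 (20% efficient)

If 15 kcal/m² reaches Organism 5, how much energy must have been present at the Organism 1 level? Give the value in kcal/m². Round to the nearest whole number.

50607 kcal/m²

Cumulative transfer efficiency: 0.06 × 0.19 × 0.13 × 0.2 = 0.0002964
Organism 1 energy = 15 / 0.0002964 = 50607 kcal/m²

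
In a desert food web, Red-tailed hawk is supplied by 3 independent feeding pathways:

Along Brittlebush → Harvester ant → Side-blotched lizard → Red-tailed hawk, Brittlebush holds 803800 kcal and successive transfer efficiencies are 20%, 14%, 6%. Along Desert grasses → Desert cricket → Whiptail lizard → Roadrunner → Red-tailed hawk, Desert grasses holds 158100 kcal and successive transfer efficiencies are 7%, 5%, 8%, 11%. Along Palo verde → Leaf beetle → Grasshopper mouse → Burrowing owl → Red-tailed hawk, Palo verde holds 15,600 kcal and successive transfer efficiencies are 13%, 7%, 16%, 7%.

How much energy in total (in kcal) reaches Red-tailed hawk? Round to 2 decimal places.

1356.84 kcal

Via Brittlebush: 803800 × 0.2 × 0.14 × 0.06 = 1350.384 kcal
Via Desert grasses: 158100 × 0.07 × 0.05 × 0.08 × 0.11 = 4.86948 kcal
Via Palo verde: 15600 × 0.13 × 0.07 × 0.16 × 0.07 = 1.589952 kcal
Total at Red-tailed hawk: 1350.384 + 4.86948 + 1.589952 = 1356.843432 kcal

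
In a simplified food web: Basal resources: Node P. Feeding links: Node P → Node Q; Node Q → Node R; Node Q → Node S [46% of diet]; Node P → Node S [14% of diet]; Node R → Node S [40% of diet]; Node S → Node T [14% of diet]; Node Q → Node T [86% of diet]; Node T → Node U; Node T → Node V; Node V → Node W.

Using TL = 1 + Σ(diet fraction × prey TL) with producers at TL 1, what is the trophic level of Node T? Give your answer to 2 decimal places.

Node Q: 1 + 1 = 2
Node R: 1 + 2 = 3
Node S: 1 + (0.46×2 + 0.14×1 + 0.4×3) = 3.26
Node T: 1 + (0.14×3.26 + 0.86×2) = 3.1764
Node U: 1 + 3.1764 = 4.1764
Node V: 1 + 3.1764 = 4.1764
Node W: 1 + 4.1764 = 5.1764

3.18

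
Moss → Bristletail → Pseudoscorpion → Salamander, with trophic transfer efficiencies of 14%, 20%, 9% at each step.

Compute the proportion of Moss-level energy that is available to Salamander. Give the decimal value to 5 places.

Product of link efficiencies: 0.14 × 0.2 × 0.09 = 0.00252

0.00252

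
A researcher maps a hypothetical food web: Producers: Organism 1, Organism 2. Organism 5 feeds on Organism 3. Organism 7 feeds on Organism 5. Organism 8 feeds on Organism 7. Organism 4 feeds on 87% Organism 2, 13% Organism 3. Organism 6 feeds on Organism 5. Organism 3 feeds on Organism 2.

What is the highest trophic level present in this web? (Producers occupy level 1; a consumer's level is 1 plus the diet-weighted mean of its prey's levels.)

Organism 3: 1 + 1 = 2
Organism 4: 1 + (0.87×1 + 0.13×2) = 2.13
Organism 5: 1 + 2 = 3
Organism 6: 1 + 3 = 4
Organism 7: 1 + 3 = 4
Organism 8: 1 + 4 = 5

5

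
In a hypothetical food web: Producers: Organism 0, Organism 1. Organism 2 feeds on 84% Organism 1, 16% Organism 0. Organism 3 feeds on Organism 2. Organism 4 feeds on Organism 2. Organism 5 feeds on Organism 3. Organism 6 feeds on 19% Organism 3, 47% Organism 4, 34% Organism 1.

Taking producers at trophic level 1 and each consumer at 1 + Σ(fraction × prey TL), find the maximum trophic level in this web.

4

Organism 2: 1 + (0.84×1 + 0.16×1) = 2
Organism 3: 1 + 2 = 3
Organism 4: 1 + 2 = 3
Organism 5: 1 + 3 = 4
Organism 6: 1 + (0.19×3 + 0.47×3 + 0.34×1) = 3.32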